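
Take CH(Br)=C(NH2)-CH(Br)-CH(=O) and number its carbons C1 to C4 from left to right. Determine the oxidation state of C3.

Each bond to a more electronegative atom (O, N, halogen) counts +1, each bond to a less electronegative atom (H, metal, B, Si) counts −1, and each C–C bond counts 0.
C3 has one bond to C (0), one bond to C (0), one bond to H (-1), one bond to Br (+1).
Oxidation state = 0 + 0 − 1 + 1 = 0.

0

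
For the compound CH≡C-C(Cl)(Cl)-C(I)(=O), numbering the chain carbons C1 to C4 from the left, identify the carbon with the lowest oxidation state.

C1

Tallying each carbon's bonds:
C1: 3C, 1H → 0 − 1 = -1
C2: 4C → 0 = 0
C3: 2C, 2Cl → 0 + 2 = +2
C4: 1C, 2O, 1I → 0 + 2 + 1 = +3
The most reduced carbon is C1 at -1.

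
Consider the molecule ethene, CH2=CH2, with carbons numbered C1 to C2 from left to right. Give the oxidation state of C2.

C2 has one bond to H (-1), one bond to H (-1), a double bond to C (2×0 = 0).
Oxidation state = -1 − 1 + 0 = -2.

-2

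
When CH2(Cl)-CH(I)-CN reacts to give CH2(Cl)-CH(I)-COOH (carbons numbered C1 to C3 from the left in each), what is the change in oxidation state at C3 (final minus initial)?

Before: C3 has 1 bond to C, 3 bonds to N → oxidation state +3.
After: C3 has 1 bond to C, 3 bonds to O → oxidation state +3.
Δ = +3 − (+3) = 0, so no net redox change at C3.

0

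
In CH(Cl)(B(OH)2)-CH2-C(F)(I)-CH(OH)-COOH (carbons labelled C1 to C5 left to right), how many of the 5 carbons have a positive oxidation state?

Each bond to a more electronegative atom (O, N, halogen) counts +1, each bond to a less electronegative atom (H, metal, B, Si) counts −1, and each C–C bond counts 0. Tallying each carbon:
C1: 1C, 1H, 1Cl, 1B → 0 − 1 + 1 − 1 = -1
C2: 2C, 2H → 0 − 2 = -2
C3: 2C, 1F, 1I → 0 + 1 + 1 = +2
C4: 2C, 1H, 1O → 0 − 1 + 1 = 0
C5: 1C, 3O → 0 + 3 = +3
2 carbons (C3, C5) meet the condition.

2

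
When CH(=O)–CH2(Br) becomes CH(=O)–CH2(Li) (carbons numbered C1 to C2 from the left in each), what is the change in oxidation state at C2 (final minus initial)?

-2

Before: C2 has 1 bond to C, 2 bonds to H, 1 bond to Br → oxidation state -1.
After: C2 has 1 bond to C, 2 bonds to H, 1 bond to Li → oxidation state -3.
Δ = -3 − (-1) = -2, so this is a reduction at C2.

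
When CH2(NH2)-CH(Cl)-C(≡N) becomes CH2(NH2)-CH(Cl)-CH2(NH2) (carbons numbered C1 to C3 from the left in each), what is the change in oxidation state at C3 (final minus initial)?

Before: C3 has 1 bond to C, 3 bonds to N → oxidation state +3.
After: C3 has 1 bond to C, 2 bonds to H, 1 bond to N → oxidation state -1.
Δ = -1 − (+3) = -4, so this is a reduction at C3.

-4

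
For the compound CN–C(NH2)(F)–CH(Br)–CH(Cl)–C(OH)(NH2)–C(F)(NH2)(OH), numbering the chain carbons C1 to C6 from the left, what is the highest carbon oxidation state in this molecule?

Tallying each carbon's bonds:
C1: 1C, 3N → 0 + 3 = +3
C2: 2C, 1N, 1F → 0 + 1 + 1 = +2
C3: 2C, 1H, 1Br → 0 − 1 + 1 = 0
C4: 2C, 1H, 1Cl → 0 − 1 + 1 = 0
C5: 2C, 1O, 1N → 0 + 1 + 1 = +2
C6: 1C, 1O, 1N, 1F → 0 + 1 + 1 + 1 = +3
The highest value is +3.

+3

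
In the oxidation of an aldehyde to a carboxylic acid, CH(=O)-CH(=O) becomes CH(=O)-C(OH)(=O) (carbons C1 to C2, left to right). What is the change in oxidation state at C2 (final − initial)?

Before: C2 has 1 bond to C, 1 bond to H, 2 bonds to O → oxidation state +1.
After: C2 has 1 bond to C, 3 bonds to O → oxidation state +3.
Δ = +3 − (+1) = +2, so this is an oxidation at C2.

+2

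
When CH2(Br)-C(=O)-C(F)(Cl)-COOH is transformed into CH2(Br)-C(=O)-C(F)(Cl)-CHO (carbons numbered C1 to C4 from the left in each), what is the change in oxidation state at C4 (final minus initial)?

Before: C4 has 1 bond to C, 3 bonds to O → oxidation state +3.
After: C4 has 1 bond to C, 1 bond to H, 2 bonds to O → oxidation state +1.
Δ = +1 − (+3) = -2, so this is a reduction at C4.

-2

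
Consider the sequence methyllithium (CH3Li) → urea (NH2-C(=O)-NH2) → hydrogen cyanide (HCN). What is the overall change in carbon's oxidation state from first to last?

+6

Carbon oxidation states along the series — methyllithium: -4, urea: +4, hydrogen cyanide: +2.
Net change = +2 − (-4) = +6.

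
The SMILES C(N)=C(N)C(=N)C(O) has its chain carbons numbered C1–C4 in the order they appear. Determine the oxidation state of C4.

-1

Bonds to more-electronegative neighbours contribute +1 each, bonds to H or metals contribute −1 each, and C–C bonds contribute 0.
C4 has one bond to C (0), one bond to H (-1), one bond to H (-1), one bond to O (+1).
Oxidation state = 0 − 1 − 1 + 1 = -1.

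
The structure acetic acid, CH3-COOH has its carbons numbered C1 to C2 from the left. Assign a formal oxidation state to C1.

C1 has one bond to H (-1), one bond to H (-1), one bond to H (-1), one bond to C (0).
Oxidation state = -1 − 1 − 1 + 0 = -3.

-3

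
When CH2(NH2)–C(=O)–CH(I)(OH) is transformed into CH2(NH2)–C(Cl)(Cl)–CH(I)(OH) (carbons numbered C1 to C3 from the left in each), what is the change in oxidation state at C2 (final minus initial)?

Before: C2 has 2 bonds to C, 2 bonds to O → oxidation state +2.
After: C2 has 2 bonds to C, 2 bonds to Cl → oxidation state +2.
Δ = +2 − (+2) = 0, so no net redox change at C2.

0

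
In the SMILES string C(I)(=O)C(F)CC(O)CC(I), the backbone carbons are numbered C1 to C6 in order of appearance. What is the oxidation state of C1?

Bonds to more-electronegative neighbours contribute +1 each, bonds to H or metals contribute −1 each, and C–C bonds contribute 0.
C1 has one bond to C (0), one bond to I (+1), a double bond to O (2×+1 = +2).
Oxidation state = 0 + 1 + 2 = +3.

+3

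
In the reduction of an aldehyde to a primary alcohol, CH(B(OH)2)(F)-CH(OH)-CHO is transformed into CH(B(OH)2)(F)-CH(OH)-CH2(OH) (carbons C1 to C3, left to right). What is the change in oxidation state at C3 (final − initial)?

-2

Before: C3 has 1 bond to C, 1 bond to H, 2 bonds to O → oxidation state +1.
After: C3 has 1 bond to C, 2 bonds to H, 1 bond to O → oxidation state -1.
Δ = -1 − (+1) = -2, so this is a reduction at C3.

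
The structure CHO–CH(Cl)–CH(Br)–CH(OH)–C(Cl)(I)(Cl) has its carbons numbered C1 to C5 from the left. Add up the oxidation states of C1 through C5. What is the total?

+4

Bonds to more-electronegative neighbours contribute +1 each, bonds to H or metals contribute −1 each, and C–C bonds contribute 0. Tallying each carbon:
C1: 1C, 1H, 2O → 0 − 1 + 2 = +1
C2: 2C, 1H, 1Cl → 0 − 1 + 1 = 0
C3: 2C, 1H, 1Br → 0 − 1 + 1 = 0
C4: 2C, 1H, 1O → 0 − 1 + 1 = 0
C5: 1C, 2Cl, 1I → 0 + 2 + 1 = +3
Sum = +1 + 0 + 0 + 0 + 3 = +4.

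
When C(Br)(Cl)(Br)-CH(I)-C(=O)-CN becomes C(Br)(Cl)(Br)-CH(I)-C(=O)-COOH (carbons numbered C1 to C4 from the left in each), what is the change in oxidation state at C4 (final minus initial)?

Before: C4 has 1 bond to C, 3 bonds to N → oxidation state +3.
After: C4 has 1 bond to C, 3 bonds to O → oxidation state +3.
Δ = +3 − (+3) = 0, so no net redox change at C4.

0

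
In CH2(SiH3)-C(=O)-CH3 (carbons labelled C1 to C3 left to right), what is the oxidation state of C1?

Bonds to more-electronegative neighbours contribute +1 each, bonds to H or metals contribute −1 each, and C–C bonds contribute 0.
C1 has one bond to C (0), one bond to Si (-1), one bond to H (-1), one bond to H (-1).
Oxidation state = 0 − 1 − 1 − 1 = -3.

-3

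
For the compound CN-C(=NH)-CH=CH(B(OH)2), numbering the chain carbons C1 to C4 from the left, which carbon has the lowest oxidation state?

Tallying each carbon's bonds:
C1: 1C, 3N → 0 + 3 = +3
C2: 2C, 2N → 0 + 2 = +2
C3: 3C, 1H → 0 − 1 = -1
C4: 2C, 1H, 1B → 0 − 1 − 1 = -2
The most reduced carbon is C4 at -2.

C4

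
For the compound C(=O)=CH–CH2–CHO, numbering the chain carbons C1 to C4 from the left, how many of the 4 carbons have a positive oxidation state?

Tallying each carbon's bonds:
C1: 2C, 2O → 0 + 2 = +2
C2: 3C, 1H → 0 − 1 = -1
C3: 2C, 2H → 0 − 2 = -2
C4: 1C, 1H, 2O → 0 − 1 + 2 = +1
2 carbons (C1, C4) meet the condition.

2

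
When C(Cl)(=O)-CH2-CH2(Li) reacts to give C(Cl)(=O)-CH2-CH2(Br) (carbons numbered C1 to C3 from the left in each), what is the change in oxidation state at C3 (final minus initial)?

Before: C3 has 1 bond to C, 2 bonds to H, 1 bond to Li → oxidation state -3.
After: C3 has 1 bond to C, 2 bonds to H, 1 bond to Br → oxidation state -1.
Δ = -1 − (-3) = +2, so this is an oxidation at C3.

+2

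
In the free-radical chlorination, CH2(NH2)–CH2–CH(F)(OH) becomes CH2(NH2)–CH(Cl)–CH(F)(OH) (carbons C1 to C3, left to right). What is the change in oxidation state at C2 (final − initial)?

Before: C2 has 2 bonds to C, 2 bonds to H → oxidation state -2.
After: C2 has 2 bonds to C, 1 bond to H, 1 bond to Cl → oxidation state 0.
Δ = 0 − (-2) = +2, so this is an oxidation at C2.

+2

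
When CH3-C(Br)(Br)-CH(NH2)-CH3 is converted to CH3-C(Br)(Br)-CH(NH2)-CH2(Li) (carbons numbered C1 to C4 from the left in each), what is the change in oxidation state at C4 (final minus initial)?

0

Before: C4 has 1 bond to C, 3 bonds to H → oxidation state -3.
After: C4 has 1 bond to C, 2 bonds to H, 1 bond to Li → oxidation state -3.
Δ = -3 − (-3) = 0, so no net redox change at C4.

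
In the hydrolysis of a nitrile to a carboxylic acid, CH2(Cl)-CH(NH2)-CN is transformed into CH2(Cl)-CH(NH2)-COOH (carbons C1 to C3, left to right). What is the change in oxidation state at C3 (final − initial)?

Before: C3 has 1 bond to C, 3 bonds to N → oxidation state +3.
After: C3 has 1 bond to C, 3 bonds to O → oxidation state +3.
Δ = +3 − (+3) = 0, so no net redox change at C3.

0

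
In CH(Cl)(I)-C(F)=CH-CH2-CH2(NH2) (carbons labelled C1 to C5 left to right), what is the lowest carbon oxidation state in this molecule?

-2

Tallying each carbon's bonds:
C1: 1C, 1H, 1Cl, 1I → 0 − 1 + 1 + 1 = +1
C2: 3C, 1F → 0 + 1 = +1
C3: 3C, 1H → 0 − 1 = -1
C4: 2C, 2H → 0 − 2 = -2
C5: 1C, 2H, 1N → 0 − 2 + 1 = -1
The lowest value is -2.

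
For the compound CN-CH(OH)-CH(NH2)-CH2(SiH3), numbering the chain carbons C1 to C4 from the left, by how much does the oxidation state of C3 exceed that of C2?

C3: 2C, 1H, 1N → 0 − 1 + 1 = 0
C2: 2C, 1H, 1O → 0 − 1 + 1 = 0
Difference: 0 − (0) = 0.

0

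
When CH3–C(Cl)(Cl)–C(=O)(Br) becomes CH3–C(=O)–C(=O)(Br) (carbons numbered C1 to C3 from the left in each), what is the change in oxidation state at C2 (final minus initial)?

Before: C2 has 2 bonds to C, 2 bonds to Cl → oxidation state +2.
After: C2 has 2 bonds to C, 2 bonds to O → oxidation state +2.
Δ = +2 − (+2) = 0, so no net redox change at C2.

0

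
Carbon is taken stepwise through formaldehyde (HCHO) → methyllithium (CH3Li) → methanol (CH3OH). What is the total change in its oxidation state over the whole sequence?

-2

Carbon oxidation states along the series — formaldehyde: 0, methyllithium: -4, methanol: -2.
Net change = -2 − (0) = -2.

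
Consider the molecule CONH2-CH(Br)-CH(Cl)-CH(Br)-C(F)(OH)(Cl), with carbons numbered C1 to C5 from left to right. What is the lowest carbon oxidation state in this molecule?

0

Tallying each carbon's bonds:
C1: 1C, 2O, 1N → 0 + 2 + 1 = +3
C2: 2C, 1H, 1Br → 0 − 1 + 1 = 0
C3: 2C, 1H, 1Cl → 0 − 1 + 1 = 0
C4: 2C, 1H, 1Br → 0 − 1 + 1 = 0
C5: 1C, 1O, 1F, 1Cl → 0 + 1 + 1 + 1 = +3
The lowest value is 0.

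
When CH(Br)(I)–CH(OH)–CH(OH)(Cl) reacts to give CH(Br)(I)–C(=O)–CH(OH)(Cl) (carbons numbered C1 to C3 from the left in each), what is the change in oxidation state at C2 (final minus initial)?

Before: C2 has 2 bonds to C, 1 bond to H, 1 bond to O → oxidation state 0.
After: C2 has 2 bonds to C, 2 bonds to O → oxidation state +2.
Δ = +2 − (0) = +2, so this is an oxidation at C2.

+2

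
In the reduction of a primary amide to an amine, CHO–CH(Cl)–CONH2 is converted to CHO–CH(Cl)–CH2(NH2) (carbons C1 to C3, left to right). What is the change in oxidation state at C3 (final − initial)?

Before: C3 has 1 bond to C, 2 bonds to O, 1 bond to N → oxidation state +3.
After: C3 has 1 bond to C, 2 bonds to H, 1 bond to N → oxidation state -1.
Δ = -1 − (+3) = -4, so this is a reduction at C3.

-4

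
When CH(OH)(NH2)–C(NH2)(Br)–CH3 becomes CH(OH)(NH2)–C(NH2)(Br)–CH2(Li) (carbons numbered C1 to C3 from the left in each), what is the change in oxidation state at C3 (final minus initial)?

0

Before: C3 has 1 bond to C, 3 bonds to H → oxidation state -3.
After: C3 has 1 bond to C, 2 bonds to H, 1 bond to Li → oxidation state -3.
Δ = -3 − (-3) = 0, so no net redox change at C3.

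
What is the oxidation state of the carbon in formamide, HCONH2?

Count +1 for every bond to an atom more electronegative than carbon and −1 for every bond to one less electronegative; C–C bonds are 0.
The carbon has one bond to H (-1), a double bond to O (2×+1 = +2), one bond to N (+1).
Oxidation state = -1 + 2 + 1 = +2.

+2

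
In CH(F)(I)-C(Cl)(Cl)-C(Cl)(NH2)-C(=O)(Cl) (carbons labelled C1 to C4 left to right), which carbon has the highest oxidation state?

C4

Count +1 for every bond to an atom more electronegative than carbon and −1 for every bond to one less electronegative; C–C bonds are 0. Tallying each carbon:
C1: 1C, 1H, 1F, 1I → 0 − 1 + 1 + 1 = +1
C2: 2C, 2Cl → 0 + 2 = +2
C3: 2C, 1N, 1Cl → 0 + 1 + 1 = +2
C4: 1C, 2O, 1Cl → 0 + 2 + 1 = +3
The most oxidised carbon is C4 at +3.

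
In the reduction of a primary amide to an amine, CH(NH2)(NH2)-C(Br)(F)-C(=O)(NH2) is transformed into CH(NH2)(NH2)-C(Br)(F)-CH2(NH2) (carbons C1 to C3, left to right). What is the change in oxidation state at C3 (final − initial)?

Before: C3 has 1 bond to C, 2 bonds to O, 1 bond to N → oxidation state +3.
After: C3 has 1 bond to C, 2 bonds to H, 1 bond to N → oxidation state -1.
Δ = -1 − (+3) = -4, so this is a reduction at C3.

-4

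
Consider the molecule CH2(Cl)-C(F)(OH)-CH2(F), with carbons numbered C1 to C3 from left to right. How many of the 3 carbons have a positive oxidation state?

Each bond to a more electronegative atom (O, N, halogen) counts +1, each bond to a less electronegative atom (H, metal, B, Si) counts −1, and each C–C bond counts 0. Tallying each carbon:
C1: 1C, 2H, 1Cl → 0 − 2 + 1 = -1
C2: 2C, 1O, 1F → 0 + 1 + 1 = +2
C3: 1C, 2H, 1F → 0 − 2 + 1 = -1
1 carbon (C2) meets the condition.

1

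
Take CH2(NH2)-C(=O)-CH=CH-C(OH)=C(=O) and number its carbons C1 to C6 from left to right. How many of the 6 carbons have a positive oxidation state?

Tallying each carbon's bonds:
C1: 1C, 2H, 1N → 0 − 2 + 1 = -1
C2: 2C, 2O → 0 + 2 = +2
C3: 3C, 1H → 0 − 1 = -1
C4: 3C, 1H → 0 − 1 = -1
C5: 3C, 1O → 0 + 1 = +1
C6: 2C, 2O → 0 + 2 = +2
3 carbons (C2, C5, C6) meet the condition.

3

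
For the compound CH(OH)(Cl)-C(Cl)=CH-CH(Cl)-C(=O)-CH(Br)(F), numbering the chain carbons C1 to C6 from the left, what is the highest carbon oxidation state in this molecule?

Tallying each carbon's bonds:
C1: 1C, 1H, 1O, 1Cl → 0 − 1 + 1 + 1 = +1
C2: 3C, 1Cl → 0 + 1 = +1
C3: 3C, 1H → 0 − 1 = -1
C4: 2C, 1H, 1Cl → 0 − 1 + 1 = 0
C5: 2C, 2O → 0 + 2 = +2
C6: 1C, 1H, 1F, 1Br → 0 − 1 + 1 + 1 = +1
The highest value is +2.

+2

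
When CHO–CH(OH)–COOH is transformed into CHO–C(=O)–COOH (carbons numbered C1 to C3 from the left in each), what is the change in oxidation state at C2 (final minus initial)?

Before: C2 has 2 bonds to C, 1 bond to H, 1 bond to O → oxidation state 0.
After: C2 has 2 bonds to C, 2 bonds to O → oxidation state +2.
Δ = +2 − (0) = +2, so this is an oxidation at C2.

+2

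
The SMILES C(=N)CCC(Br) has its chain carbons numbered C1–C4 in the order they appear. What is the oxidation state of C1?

+1

C1 has one bond to C (0), a double bond to N (2×+1 = +2), one bond to H (-1).
Oxidation state = 0 + 2 − 1 = +1.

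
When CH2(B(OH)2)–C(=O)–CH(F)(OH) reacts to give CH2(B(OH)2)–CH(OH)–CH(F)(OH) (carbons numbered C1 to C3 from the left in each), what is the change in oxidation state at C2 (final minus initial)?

Before: C2 has 2 bonds to C, 2 bonds to O → oxidation state +2.
After: C2 has 2 bonds to C, 1 bond to H, 1 bond to O → oxidation state 0.
Δ = 0 − (+2) = -2, so this is a reduction at C2.

-2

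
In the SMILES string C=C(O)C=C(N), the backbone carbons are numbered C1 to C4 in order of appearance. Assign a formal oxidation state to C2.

+1

Assign +1 per bond to O/N/halogen, −1 per bond to H or an electropositive element, and 0 per bond to carbon.
C2 has a double bond to C (2×0 = 0), one bond to C (0), one bond to O (+1).
Oxidation state = 0 + 0 + 1 = +1.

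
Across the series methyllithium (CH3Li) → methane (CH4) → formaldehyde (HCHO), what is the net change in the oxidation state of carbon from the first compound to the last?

Carbon oxidation states along the series — methyllithium: -4, methane: -4, formaldehyde: 0.
Net change = 0 − (-4) = +4.

+4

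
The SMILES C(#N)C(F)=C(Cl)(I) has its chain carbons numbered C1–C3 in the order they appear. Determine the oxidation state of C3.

+2

Bonds to more-electronegative neighbours contribute +1 each, bonds to H or metals contribute −1 each, and C–C bonds contribute 0.
C3 has a double bond to C (2×0 = 0), one bond to Cl (+1), one bond to I (+1).
Oxidation state = 0 + 1 + 1 = +2.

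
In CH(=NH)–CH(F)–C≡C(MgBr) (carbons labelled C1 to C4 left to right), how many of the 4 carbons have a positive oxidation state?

1

Assign +1 per bond to O/N/halogen, −1 per bond to H or an electropositive element, and 0 per bond to carbon. Tallying each carbon:
C1: 1C, 1H, 2N → 0 − 1 + 2 = +1
C2: 2C, 1H, 1F → 0 − 1 + 1 = 0
C3: 4C → 0 = 0
C4: 3C, 1Mg → 0 − 1 = -1
1 carbon (C1) meets the condition.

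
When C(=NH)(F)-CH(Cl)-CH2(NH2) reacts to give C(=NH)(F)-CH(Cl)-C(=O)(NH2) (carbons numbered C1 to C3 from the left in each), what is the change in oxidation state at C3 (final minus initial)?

+4

Before: C3 has 1 bond to C, 2 bonds to H, 1 bond to N → oxidation state -1.
After: C3 has 1 bond to C, 2 bonds to O, 1 bond to N → oxidation state +3.
Δ = +3 − (-1) = +4, so this is an oxidation at C3.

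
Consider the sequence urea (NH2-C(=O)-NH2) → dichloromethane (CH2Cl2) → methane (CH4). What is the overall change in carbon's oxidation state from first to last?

-8

Carbon oxidation states along the series — urea: +4, dichloromethane: 0, methane: -4.
Net change = -4 − (+4) = -8.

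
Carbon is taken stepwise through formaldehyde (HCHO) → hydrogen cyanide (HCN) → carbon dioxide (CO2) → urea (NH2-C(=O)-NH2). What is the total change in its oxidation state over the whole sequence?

Carbon oxidation states along the series — formaldehyde: 0, hydrogen cyanide: +2, carbon dioxide: +4, urea: +4.
Net change = +4 − (0) = +4.

+4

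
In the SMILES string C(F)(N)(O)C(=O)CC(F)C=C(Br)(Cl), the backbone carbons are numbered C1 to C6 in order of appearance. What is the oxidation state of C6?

Bonds to more-electronegative neighbours contribute +1 each, bonds to H or metals contribute −1 each, and C–C bonds contribute 0.
C6 has a double bond to C (2×0 = 0), one bond to Br (+1), one bond to Cl (+1).
Oxidation state = 0 + 1 + 1 = +2.

+2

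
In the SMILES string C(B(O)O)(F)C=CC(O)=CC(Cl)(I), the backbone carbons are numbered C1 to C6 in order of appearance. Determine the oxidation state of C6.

Bonds to more-electronegative neighbours contribute +1 each, bonds to H or metals contribute −1 each, and C–C bonds contribute 0.
C6 has one bond to C (0), one bond to Cl (+1), one bond to I (+1), one bond to H (-1).
Oxidation state = 0 + 1 + 1 − 1 = +1.

+1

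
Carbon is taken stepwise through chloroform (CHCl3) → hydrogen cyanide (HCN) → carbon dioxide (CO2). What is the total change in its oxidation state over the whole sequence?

Carbon oxidation states along the series — chloroform: +2, hydrogen cyanide: +2, carbon dioxide: +4.
Net change = +4 − (+2) = +2.

+2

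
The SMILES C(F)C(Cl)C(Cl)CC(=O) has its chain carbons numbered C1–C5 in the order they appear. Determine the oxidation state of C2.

0

C2 has one bond to C (0), one bond to C (0), one bond to Cl (+1), one bond to H (-1).
Oxidation state = 0 + 0 + 1 − 1 = 0.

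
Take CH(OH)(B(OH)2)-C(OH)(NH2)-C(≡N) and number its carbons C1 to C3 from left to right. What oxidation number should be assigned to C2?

C2 has one bond to C (0), one bond to C (0), one bond to O (+1), one bond to N (+1).
Oxidation state = 0 + 0 + 1 + 1 = +2.

+2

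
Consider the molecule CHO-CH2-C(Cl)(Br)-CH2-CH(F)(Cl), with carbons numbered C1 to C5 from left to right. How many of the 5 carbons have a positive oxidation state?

Tallying each carbon's bonds:
C1: 1C, 1H, 2O → 0 − 1 + 2 = +1
C2: 2C, 2H → 0 − 2 = -2
C3: 2C, 1Cl, 1Br → 0 + 1 + 1 = +2
C4: 2C, 2H → 0 − 2 = -2
C5: 1C, 1H, 1F, 1Cl → 0 − 1 + 1 + 1 = +1
3 carbons (C1, C3, C5) meet the condition.

3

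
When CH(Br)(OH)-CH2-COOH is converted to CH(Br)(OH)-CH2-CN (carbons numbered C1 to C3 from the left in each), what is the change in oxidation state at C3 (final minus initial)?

0

Before: C3 has 1 bond to C, 3 bonds to O → oxidation state +3.
After: C3 has 1 bond to C, 3 bonds to N → oxidation state +3.
Δ = +3 − (+3) = 0, so no net redox change at C3.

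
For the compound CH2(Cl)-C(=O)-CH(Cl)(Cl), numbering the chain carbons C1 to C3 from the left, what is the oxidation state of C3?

+1

C3 has one bond to C (0), one bond to Cl (+1), one bond to Cl (+1), one bond to H (-1).
Oxidation state = 0 + 1 + 1 − 1 = +1.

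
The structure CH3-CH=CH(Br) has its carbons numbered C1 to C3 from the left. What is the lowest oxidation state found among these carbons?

-3

Tallying each carbon's bonds:
C1: 1C, 3H → 0 − 3 = -3
C2: 3C, 1H → 0 − 1 = -1
C3: 2C, 1H, 1Br → 0 − 1 + 1 = 0
The lowest value is -3.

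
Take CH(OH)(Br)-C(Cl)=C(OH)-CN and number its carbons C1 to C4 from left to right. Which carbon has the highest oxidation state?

C4

Each bond to a more electronegative atom (O, N, halogen) counts +1, each bond to a less electronegative atom (H, metal, B, Si) counts −1, and each C–C bond counts 0. Tallying each carbon:
C1: 1C, 1H, 1O, 1Br → 0 − 1 + 1 + 1 = +1
C2: 3C, 1Cl → 0 + 1 = +1
C3: 3C, 1O → 0 + 1 = +1
C4: 1C, 3N → 0 + 3 = +3
The most oxidised carbon is C4 at +3.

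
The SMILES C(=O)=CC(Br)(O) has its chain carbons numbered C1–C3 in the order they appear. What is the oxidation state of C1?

+2

C1 has a double bond to C (2×0 = 0), a double bond to O (2×+1 = +2).
Oxidation state = 0 + 2 = +2.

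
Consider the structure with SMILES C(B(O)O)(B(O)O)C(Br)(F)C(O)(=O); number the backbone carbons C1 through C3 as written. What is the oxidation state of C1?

C1 has one bond to C (0), one bond to H (-1), one bond to B (-1), one bond to B (-1).
Oxidation state = 0 − 1 − 1 − 1 = -3.

-3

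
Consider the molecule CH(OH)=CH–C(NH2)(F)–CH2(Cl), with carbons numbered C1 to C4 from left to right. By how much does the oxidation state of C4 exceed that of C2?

0

C4: 1C, 2H, 1Cl → 0 − 2 + 1 = -1
C2: 3C, 1H → 0 − 1 = -1
Difference: -1 − (-1) = 0.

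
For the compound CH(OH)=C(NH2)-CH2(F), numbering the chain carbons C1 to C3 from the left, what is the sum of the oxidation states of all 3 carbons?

Bonds to more-electronegative neighbours contribute +1 each, bonds to H or metals contribute −1 each, and C–C bonds contribute 0. Tallying each carbon:
C1: 2C, 1H, 1O → 0 − 1 + 1 = 0
C2: 3C, 1N → 0 + 1 = +1
C3: 1C, 2H, 1F → 0 − 2 + 1 = -1
Sum = 0 + 1 − 1 = 0.

0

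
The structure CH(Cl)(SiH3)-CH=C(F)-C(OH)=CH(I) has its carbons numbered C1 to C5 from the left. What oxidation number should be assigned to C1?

Assign +1 per bond to O/N/halogen, −1 per bond to H or an electropositive element, and 0 per bond to carbon.
C1 has one bond to C (0), one bond to Cl (+1), one bond to H (-1), one bond to Si (-1).
Oxidation state = 0 + 1 − 1 − 1 = -1.

-1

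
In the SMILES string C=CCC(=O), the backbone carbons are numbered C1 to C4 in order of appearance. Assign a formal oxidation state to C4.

+1

Assign +1 per bond to O/N/halogen, −1 per bond to H or an electropositive element, and 0 per bond to carbon.
C4 has one bond to C (0), one bond to H (-1), a double bond to O (2×+1 = +2).
Oxidation state = 0 − 1 + 2 = +1.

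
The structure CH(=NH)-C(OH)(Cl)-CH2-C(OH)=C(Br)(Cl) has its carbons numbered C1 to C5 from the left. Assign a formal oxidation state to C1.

C1 has one bond to C (0), a double bond to N (2×+1 = +2), one bond to H (-1).
Oxidation state = 0 + 2 − 1 = +1.

+1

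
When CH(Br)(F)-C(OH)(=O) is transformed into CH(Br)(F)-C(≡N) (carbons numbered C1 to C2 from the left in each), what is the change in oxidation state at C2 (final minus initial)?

Before: C2 has 1 bond to C, 3 bonds to O → oxidation state +3.
After: C2 has 1 bond to C, 3 bonds to N → oxidation state +3.
Δ = +3 − (+3) = 0, so no net redox change at C2.

0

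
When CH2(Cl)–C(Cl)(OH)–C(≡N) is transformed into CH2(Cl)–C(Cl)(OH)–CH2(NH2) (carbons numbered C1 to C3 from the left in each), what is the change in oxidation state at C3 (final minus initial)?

Before: C3 has 1 bond to C, 3 bonds to N → oxidation state +3.
After: C3 has 1 bond to C, 2 bonds to H, 1 bond to N → oxidation state -1.
Δ = -1 − (+3) = -4, so this is a reduction at C3.

-4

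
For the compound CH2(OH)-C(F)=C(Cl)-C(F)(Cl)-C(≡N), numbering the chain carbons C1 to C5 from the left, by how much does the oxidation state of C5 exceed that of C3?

C5: 1C, 3N → 0 + 3 = +3
C3: 3C, 1Cl → 0 + 1 = +1
Difference: +3 − (+1) = +2.

+2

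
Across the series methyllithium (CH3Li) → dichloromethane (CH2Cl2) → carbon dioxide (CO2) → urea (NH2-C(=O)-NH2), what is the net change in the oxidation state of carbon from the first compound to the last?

+8

Carbon oxidation states along the series — methyllithium: -4, dichloromethane: 0, carbon dioxide: +4, urea: +4.
Net change = +4 − (-4) = +8.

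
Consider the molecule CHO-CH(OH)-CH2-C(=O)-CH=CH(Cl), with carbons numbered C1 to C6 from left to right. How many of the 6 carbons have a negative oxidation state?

Count +1 for every bond to an atom more electronegative than carbon and −1 for every bond to one less electronegative; C–C bonds are 0. Tallying each carbon:
C1: 1C, 1H, 2O → 0 − 1 + 2 = +1
C2: 2C, 1H, 1O → 0 − 1 + 1 = 0
C3: 2C, 2H → 0 − 2 = -2
C4: 2C, 2O → 0 + 2 = +2
C5: 3C, 1H → 0 − 1 = -1
C6: 2C, 1H, 1Cl → 0 − 1 + 1 = 0
2 carbons (C3, C5) meet the condition.

2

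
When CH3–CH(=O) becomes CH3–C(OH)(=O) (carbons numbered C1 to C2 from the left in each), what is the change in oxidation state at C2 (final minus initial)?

Before: C2 has 1 bond to C, 1 bond to H, 2 bonds to O → oxidation state +1.
After: C2 has 1 bond to C, 3 bonds to O → oxidation state +3.
Δ = +3 − (+1) = +2, so this is an oxidation at C2.

+2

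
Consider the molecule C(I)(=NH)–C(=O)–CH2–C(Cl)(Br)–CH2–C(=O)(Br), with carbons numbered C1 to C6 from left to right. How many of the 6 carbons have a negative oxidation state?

2

Tallying each carbon's bonds:
C1: 1C, 2N, 1I → 0 + 2 + 1 = +3
C2: 2C, 2O → 0 + 2 = +2
C3: 2C, 2H → 0 − 2 = -2
C4: 2C, 1Cl, 1Br → 0 + 1 + 1 = +2
C5: 2C, 2H → 0 − 2 = -2
C6: 1C, 2O, 1Br → 0 + 2 + 1 = +3
2 carbons (C3, C5) meet the condition.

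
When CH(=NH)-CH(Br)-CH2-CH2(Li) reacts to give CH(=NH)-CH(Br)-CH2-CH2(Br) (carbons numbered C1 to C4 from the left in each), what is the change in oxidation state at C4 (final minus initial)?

Before: C4 has 1 bond to C, 2 bonds to H, 1 bond to Li → oxidation state -3.
After: C4 has 1 bond to C, 2 bonds to H, 1 bond to Br → oxidation state -1.
Δ = -1 − (-3) = +2, so this is an oxidation at C4.

+2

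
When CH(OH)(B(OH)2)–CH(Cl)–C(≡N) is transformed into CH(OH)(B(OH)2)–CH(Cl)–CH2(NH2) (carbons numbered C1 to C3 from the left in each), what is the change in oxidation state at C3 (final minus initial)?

-4

Before: C3 has 1 bond to C, 3 bonds to N → oxidation state +3.
After: C3 has 1 bond to C, 2 bonds to H, 1 bond to N → oxidation state -1.
Δ = -1 − (+3) = -4, so this is a reduction at C3.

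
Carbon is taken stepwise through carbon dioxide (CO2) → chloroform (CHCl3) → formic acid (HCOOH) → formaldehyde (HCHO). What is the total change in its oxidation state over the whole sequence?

-4

Carbon oxidation states along the series — carbon dioxide: +4, chloroform: +2, formic acid: +2, formaldehyde: 0.
Net change = 0 − (+4) = -4.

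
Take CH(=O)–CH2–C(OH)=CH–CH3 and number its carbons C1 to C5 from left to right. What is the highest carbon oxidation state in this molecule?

Tallying each carbon's bonds:
C1: 1C, 1H, 2O → 0 − 1 + 2 = +1
C2: 2C, 2H → 0 − 2 = -2
C3: 3C, 1O → 0 + 1 = +1
C4: 3C, 1H → 0 − 1 = -1
C5: 1C, 3H → 0 − 3 = -3
The highest value is +1.

+1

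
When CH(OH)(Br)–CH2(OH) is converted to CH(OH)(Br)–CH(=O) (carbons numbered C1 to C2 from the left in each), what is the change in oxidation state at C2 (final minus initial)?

Before: C2 has 1 bond to C, 2 bonds to H, 1 bond to O → oxidation state -1.
After: C2 has 1 bond to C, 1 bond to H, 2 bonds to O → oxidation state +1.
Δ = +1 − (-1) = +2, so this is an oxidation at C2.

+2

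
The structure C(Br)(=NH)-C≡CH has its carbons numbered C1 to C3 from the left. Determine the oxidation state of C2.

0

C2 has one bond to C (0), a triple bond to C (3×0 = 0).
Oxidation state = 0 + 0 = 0.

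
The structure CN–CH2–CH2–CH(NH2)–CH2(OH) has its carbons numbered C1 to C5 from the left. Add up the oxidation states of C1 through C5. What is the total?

-2

Tallying each carbon's bonds:
C1: 1C, 3N → 0 + 3 = +3
C2: 2C, 2H → 0 − 2 = -2
C3: 2C, 2H → 0 − 2 = -2
C4: 2C, 1H, 1N → 0 − 1 + 1 = 0
C5: 1C, 2H, 1O → 0 − 2 + 1 = -1
Sum = +3 − 2 − 2 + 0 − 1 = -2.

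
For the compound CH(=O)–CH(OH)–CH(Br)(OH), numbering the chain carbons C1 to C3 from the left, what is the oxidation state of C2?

0

Assign +1 per bond to O/N/halogen, −1 per bond to H or an electropositive element, and 0 per bond to carbon.
C2 has one bond to C (0), one bond to C (0), one bond to O (+1), one bond to H (-1).
Oxidation state = 0 + 0 + 1 − 1 = 0.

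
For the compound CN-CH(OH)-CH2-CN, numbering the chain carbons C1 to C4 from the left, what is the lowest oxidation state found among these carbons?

-2

Tallying each carbon's bonds:
C1: 1C, 3N → 0 + 3 = +3
C2: 2C, 1H, 1O → 0 − 1 + 1 = 0
C3: 2C, 2H → 0 − 2 = -2
C4: 1C, 3N → 0 + 3 = +3
The lowest value is -2.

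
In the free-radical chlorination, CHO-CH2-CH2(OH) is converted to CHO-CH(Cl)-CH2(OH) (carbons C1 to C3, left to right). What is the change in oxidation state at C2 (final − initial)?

+2

Before: C2 has 2 bonds to C, 2 bonds to H → oxidation state -2.
After: C2 has 2 bonds to C, 1 bond to H, 1 bond to Cl → oxidation state 0.
Δ = 0 − (-2) = +2, so this is an oxidation at C2.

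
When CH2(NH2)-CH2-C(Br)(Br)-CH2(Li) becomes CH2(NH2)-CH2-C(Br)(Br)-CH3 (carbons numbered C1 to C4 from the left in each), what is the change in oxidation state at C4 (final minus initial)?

0

Before: C4 has 1 bond to C, 2 bonds to H, 1 bond to Li → oxidation state -3.
After: C4 has 1 bond to C, 3 bonds to H → oxidation state -3.
Δ = -3 − (-3) = 0, so no net redox change at C4.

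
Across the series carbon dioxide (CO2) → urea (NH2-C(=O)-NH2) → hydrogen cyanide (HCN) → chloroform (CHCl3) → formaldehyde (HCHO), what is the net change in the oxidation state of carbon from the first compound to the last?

-4

Carbon oxidation states along the series — carbon dioxide: +4, urea: +4, hydrogen cyanide: +2, chloroform: +2, formaldehyde: 0.
Net change = 0 − (+4) = -4.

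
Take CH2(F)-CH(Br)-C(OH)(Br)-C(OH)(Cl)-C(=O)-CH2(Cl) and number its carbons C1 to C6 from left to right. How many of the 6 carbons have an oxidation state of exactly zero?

1

Tallying each carbon's bonds:
C1: 1C, 2H, 1F → 0 − 2 + 1 = -1
C2: 2C, 1H, 1Br → 0 − 1 + 1 = 0
C3: 2C, 1O, 1Br → 0 + 1 + 1 = +2
C4: 2C, 1O, 1Cl → 0 + 1 + 1 = +2
C5: 2C, 2O → 0 + 2 = +2
C6: 1C, 2H, 1Cl → 0 − 2 + 1 = -1
1 carbon (C2) meets the condition.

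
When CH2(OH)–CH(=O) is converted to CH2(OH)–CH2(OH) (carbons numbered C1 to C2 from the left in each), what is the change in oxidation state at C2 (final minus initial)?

Before: C2 has 1 bond to C, 1 bond to H, 2 bonds to O → oxidation state +1.
After: C2 has 1 bond to C, 2 bonds to H, 1 bond to O → oxidation state -1.
Δ = -1 − (+1) = -2, so this is a reduction at C2.

-2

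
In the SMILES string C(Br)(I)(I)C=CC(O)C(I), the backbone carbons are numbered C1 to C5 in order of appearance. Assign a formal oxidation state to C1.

C1 has one bond to C (0), one bond to Br (+1), one bond to I (+1), one bond to I (+1).
Oxidation state = 0 + 1 + 1 + 1 = +3.

+3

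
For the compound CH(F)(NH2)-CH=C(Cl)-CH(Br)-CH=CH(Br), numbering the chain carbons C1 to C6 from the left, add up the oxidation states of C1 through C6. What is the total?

Each bond to a more electronegative atom (O, N, halogen) counts +1, each bond to a less electronegative atom (H, metal, B, Si) counts −1, and each C–C bond counts 0. Tallying each carbon:
C1: 1C, 1H, 1N, 1F → 0 − 1 + 1 + 1 = +1
C2: 3C, 1H → 0 − 1 = -1
C3: 3C, 1Cl → 0 + 1 = +1
C4: 2C, 1H, 1Br → 0 − 1 + 1 = 0
C5: 3C, 1H → 0 − 1 = -1
C6: 2C, 1H, 1Br → 0 − 1 + 1 = 0
Sum = +1 − 1 + 1 + 0 − 1 + 0 = 0.

0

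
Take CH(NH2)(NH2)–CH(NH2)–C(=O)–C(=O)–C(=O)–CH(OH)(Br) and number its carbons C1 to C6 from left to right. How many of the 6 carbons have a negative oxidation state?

0

Tallying each carbon's bonds:
C1: 1C, 1H, 2N → 0 − 1 + 2 = +1
C2: 2C, 1H, 1N → 0 − 1 + 1 = 0
C3: 2C, 2O → 0 + 2 = +2
C4: 2C, 2O → 0 + 2 = +2
C5: 2C, 2O → 0 + 2 = +2
C6: 1C, 1H, 1O, 1Br → 0 − 1 + 1 + 1 = +1
0 carbons meet the condition.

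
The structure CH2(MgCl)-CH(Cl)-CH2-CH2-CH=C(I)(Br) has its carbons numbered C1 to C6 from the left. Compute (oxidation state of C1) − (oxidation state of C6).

C1: 1C, 2H, 1Mg → 0 − 2 − 1 = -3
C6: 2C, 1Br, 1I → 0 + 1 + 1 = +2
Difference: -3 − (+2) = -5.

-5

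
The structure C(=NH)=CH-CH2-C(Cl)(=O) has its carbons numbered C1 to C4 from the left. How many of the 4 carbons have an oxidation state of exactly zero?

Tallying each carbon's bonds:
C1: 2C, 2N → 0 + 2 = +2
C2: 3C, 1H → 0 − 1 = -1
C3: 2C, 2H → 0 − 2 = -2
C4: 1C, 2O, 1Cl → 0 + 2 + 1 = +3
0 carbons meet the condition.

0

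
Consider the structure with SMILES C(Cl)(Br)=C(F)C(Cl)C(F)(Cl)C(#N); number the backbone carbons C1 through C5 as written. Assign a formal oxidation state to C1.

C1 has a double bond to C (2×0 = 0), one bond to Cl (+1), one bond to Br (+1).
Oxidation state = 0 + 1 + 1 = +2.

+2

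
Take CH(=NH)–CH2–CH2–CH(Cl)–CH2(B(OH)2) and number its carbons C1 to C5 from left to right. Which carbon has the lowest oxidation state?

Each bond to a more electronegative atom (O, N, halogen) counts +1, each bond to a less electronegative atom (H, metal, B, Si) counts −1, and each C–C bond counts 0. Tallying each carbon:
C1: 1C, 1H, 2N → 0 − 1 + 2 = +1
C2: 2C, 2H → 0 − 2 = -2
C3: 2C, 2H → 0 − 2 = -2
C4: 2C, 1H, 1Cl → 0 − 1 + 1 = 0
C5: 1C, 2H, 1B → 0 − 2 − 1 = -3
The most reduced carbon is C5 at -3.

C5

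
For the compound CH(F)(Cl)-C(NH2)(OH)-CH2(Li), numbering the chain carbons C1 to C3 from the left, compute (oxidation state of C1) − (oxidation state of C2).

C1: 1C, 1H, 1F, 1Cl → 0 − 1 + 1 + 1 = +1
C2: 2C, 1O, 1N → 0 + 1 + 1 = +2
Difference: +1 − (+2) = -1.

-1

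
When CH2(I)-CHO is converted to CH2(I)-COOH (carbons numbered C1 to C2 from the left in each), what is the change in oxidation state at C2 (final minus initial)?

+2

Before: C2 has 1 bond to C, 1 bond to H, 2 bonds to O → oxidation state +1.
After: C2 has 1 bond to C, 3 bonds to O → oxidation state +3.
Δ = +3 − (+1) = +2, so this is an oxidation at C2.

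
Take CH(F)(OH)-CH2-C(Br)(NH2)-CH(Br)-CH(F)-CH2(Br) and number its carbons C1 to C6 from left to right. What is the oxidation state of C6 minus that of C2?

+1

C6: 1C, 2H, 1Br → 0 − 2 + 1 = -1
C2: 2C, 2H → 0 − 2 = -2
Difference: -1 − (-2) = +1.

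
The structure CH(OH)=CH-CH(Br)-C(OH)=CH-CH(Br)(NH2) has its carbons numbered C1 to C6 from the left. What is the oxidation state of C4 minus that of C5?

C4: 3C, 1O → 0 + 1 = +1
C5: 3C, 1H → 0 − 1 = -1
Difference: +1 − (-1) = +2.

+2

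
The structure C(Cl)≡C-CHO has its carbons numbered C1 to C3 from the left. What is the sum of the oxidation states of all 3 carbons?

Assign +1 per bond to O/N/halogen, −1 per bond to H or an electropositive element, and 0 per bond to carbon. Tallying each carbon:
C1: 3C, 1Cl → 0 + 1 = +1
C2: 4C → 0 = 0
C3: 1C, 1H, 2O → 0 − 1 + 2 = +1
Sum = +1 + 0 + 1 = +2.

+2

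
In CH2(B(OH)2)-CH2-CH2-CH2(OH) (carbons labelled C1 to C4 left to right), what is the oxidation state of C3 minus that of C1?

C3: 2C, 2H → 0 − 2 = -2
C1: 1C, 2H, 1B → 0 − 2 − 1 = -3
Difference: -2 − (-3) = +1.

+1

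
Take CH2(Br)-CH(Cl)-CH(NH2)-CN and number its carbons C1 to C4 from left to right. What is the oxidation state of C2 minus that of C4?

-3

C2: 2C, 1H, 1Cl → 0 − 1 + 1 = 0
C4: 1C, 3N → 0 + 3 = +3
Difference: 0 − (+3) = -3.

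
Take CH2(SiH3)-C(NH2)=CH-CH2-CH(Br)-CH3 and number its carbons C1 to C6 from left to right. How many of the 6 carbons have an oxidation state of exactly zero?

1

Tallying each carbon's bonds:
C1: 1C, 2H, 1Si → 0 − 2 − 1 = -3
C2: 3C, 1N → 0 + 1 = +1
C3: 3C, 1H → 0 − 1 = -1
C4: 2C, 2H → 0 − 2 = -2
C5: 2C, 1H, 1Br → 0 − 1 + 1 = 0
C6: 1C, 3H → 0 − 3 = -3
1 carbon (C5) meets the condition.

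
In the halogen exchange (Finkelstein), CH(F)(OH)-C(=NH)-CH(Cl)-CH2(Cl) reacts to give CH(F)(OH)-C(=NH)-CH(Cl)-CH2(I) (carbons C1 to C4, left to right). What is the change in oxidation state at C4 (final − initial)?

Before: C4 has 1 bond to C, 2 bonds to H, 1 bond to Cl → oxidation state -1.
After: C4 has 1 bond to C, 2 bonds to H, 1 bond to I → oxidation state -1.
Δ = -1 − (-1) = 0, so no net redox change at C4.

0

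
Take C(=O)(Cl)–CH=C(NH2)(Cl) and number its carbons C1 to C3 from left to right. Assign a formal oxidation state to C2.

Count +1 for every bond to an atom more electronegative than carbon and −1 for every bond to one less electronegative; C–C bonds are 0.
C2 has one bond to C (0), a double bond to C (2×0 = 0), one bond to H (-1).
Oxidation state = 0 + 0 − 1 = -1.

-1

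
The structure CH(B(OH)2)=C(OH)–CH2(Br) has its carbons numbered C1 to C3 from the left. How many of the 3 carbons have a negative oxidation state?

2

Assign +1 per bond to O/N/halogen, −1 per bond to H or an electropositive element, and 0 per bond to carbon. Tallying each carbon:
C1: 2C, 1H, 1B → 0 − 1 − 1 = -2
C2: 3C, 1O → 0 + 1 = +1
C3: 1C, 2H, 1Br → 0 − 2 + 1 = -1
2 carbons (C1, C3) meet the condition.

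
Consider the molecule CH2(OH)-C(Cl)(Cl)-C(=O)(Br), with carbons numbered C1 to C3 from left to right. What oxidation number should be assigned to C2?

+2

Count +1 for every bond to an atom more electronegative than carbon and −1 for every bond to one less electronegative; C–C bonds are 0.
C2 has one bond to C (0), one bond to C (0), one bond to Cl (+1), one bond to Cl (+1).
Oxidation state = 0 + 0 + 1 + 1 = +2.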